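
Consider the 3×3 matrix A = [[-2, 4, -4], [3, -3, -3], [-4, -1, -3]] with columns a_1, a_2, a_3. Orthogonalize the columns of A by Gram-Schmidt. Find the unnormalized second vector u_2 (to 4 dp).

a_1 = (-2, 3, -4); ‖a_1‖ = 5.3852, so e_1 = (-0.3714, 0.5571, -0.7428).
e_1·a_2 = (-0.3714)·4 + 0.5571·(-3) + (-0.7428)·(-1) = -2.4140.
u_2 = a_2 + 2.4140·e_1 = (3.1034, -1.6552, -2.7931).

u_2 = (3.1034, -1.6552, -2.7931)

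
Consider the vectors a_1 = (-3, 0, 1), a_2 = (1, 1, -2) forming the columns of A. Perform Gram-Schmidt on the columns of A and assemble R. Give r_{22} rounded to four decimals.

r_{22} = 1.8708

q_1 = a_1/‖a_1‖ = (-3, 0, 1)/3.1623 = (-0.9487, 0.0000, 0.3162).
r_{12} = q_1·a_2 = -1.5811.
u_2 = a_2 + 1.5811·q_1 = (-0.5000, 1.0000, -1.5000).
r_{22} = ‖u_2‖ = 1.8708.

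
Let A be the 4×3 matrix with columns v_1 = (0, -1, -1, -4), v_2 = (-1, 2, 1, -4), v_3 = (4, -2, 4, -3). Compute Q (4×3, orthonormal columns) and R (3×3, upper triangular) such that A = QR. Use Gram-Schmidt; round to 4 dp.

e_1 = v_1/‖v_1‖ = (0, -1, -1, -4)/4.2426 = (0.0000, -0.2357, -0.2357, -0.9428).
r_{12} = e_1·v_2 = 3.0641.
u_2 = v_2 − 3.0641·e_1 = (-1.0000, 2.7222, 1.7222, -1.1111).
‖u_2‖ = 3.5512, so e_2 = (-0.2816, 0.7666, 0.4850, -0.3129).
r_{13} = e_1·v_3 = 2.3570; r_{23} = e_2·v_3 = 0.2190.
u_3 = v_3 − 2.3570·e_1 − 0.2190·e_2 = (4.0617, -1.6123, 4.4493, -0.7093).
‖u_3‖ = 6.2767, so e_3 = (0.6471, -0.2569, 0.7089, -0.1130).

Q = [[0.0000, -0.2816, 0.6471], [-0.2357, 0.7666, -0.2569], [-0.2357, 0.4850, 0.7089], [-0.9428, -0.3129, -0.1130]], R = [[4.2426, 3.0641, 2.3570], [0.0000, 3.5512, 0.2190], [0.0000, 0.0000, 6.2767]]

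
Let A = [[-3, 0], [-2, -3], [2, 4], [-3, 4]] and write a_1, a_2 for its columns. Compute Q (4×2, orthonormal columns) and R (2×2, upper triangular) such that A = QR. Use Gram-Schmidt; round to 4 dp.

a_1 = (-3, -2, 2, -3); ‖a_1‖ = 5.0990, so q_1 = (-0.5883, -0.3922, 0.3922, -0.5883).
q_1·a_2 = (-0.5883)·0 + (-0.3922)·(-3) + 0.3922·4 + (-0.5883)·4 = 0.3922.
u_2 = a_2 − 0.3922·q_1 = (0.2308, -2.8462, 3.8462, 4.2308).
‖u_2‖ = 6.3911, so q_2 = (0.0361, -0.4453, 0.6018, 0.6620).

Q = [[-0.5883, 0.0361], [-0.3922, -0.4453], [0.3922, 0.6018], [-0.5883, 0.6620]], R = [[5.0990, 0.3922], [0.0000, 6.3911]]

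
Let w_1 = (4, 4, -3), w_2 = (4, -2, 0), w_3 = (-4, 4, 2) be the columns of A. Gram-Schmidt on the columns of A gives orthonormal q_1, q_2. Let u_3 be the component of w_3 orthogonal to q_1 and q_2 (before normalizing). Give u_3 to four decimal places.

q_1 = w_1/‖w_1‖ = (4, 4, -3)/6.4031 = (0.6247, 0.6247, -0.4685).
r_{12} = q_1·w_2 = 1.2494.
u_2 = w_2 − 1.2494·q_1 = (3.2195, -2.7805, 0.5854).
‖u_2‖ = 4.2941, so q_2 = (0.7498, -0.6475, 0.1363).
r_{13} = q_1·w_3 = -0.9370; r_{23} = q_2·w_3 = -5.3165.
u_3 = w_3 + 0.9370·q_1 + 5.3165·q_2 = (0.5714, 1.1429, 2.2857).

u_3 = (0.5714, 1.1429, 2.2857)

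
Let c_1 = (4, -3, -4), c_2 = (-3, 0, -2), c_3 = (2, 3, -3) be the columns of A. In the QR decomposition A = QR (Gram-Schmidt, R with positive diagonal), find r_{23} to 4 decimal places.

c_1 = (4, -3, -4); ‖c_1‖ = 6.4031, so e_1 = (0.6247, -0.4685, -0.6247).
e_1·c_2 = 0.6247·(-3) + (-0.4685)·0 + (-0.6247)·(-2) = -0.6247.
u_2 = c_2 + 0.6247·e_1 = (-2.6098, -0.2927, -2.3902).
‖u_2‖ = 3.5510, so e_2 = (-0.7349, -0.0824, -0.6731).
r_{23} = e_2·c_3 = 0.3022.

r_{23} = 0.3022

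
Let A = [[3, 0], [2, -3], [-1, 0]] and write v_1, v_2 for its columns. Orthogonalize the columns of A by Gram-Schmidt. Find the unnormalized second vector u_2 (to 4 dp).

u_2 = (1.2857, -2.1429, -0.4286)

v_1 = (3, 2, -1); ‖v_1‖ = 3.7417, so q_1 = (0.8018, 0.5345, -0.2673).
q_1·v_2 = 0.8018·0 + 0.5345·(-3) + (-0.2673)·0 = -1.6036.
u_2 = v_2 + 1.6036·q_1 = (1.2857, -2.1429, -0.4286).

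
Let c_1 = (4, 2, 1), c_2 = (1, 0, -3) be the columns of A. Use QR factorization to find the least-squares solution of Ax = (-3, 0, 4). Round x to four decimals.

x = (-0.3110, -1.4689)

c_1 = (4, 2, 1); ‖c_1‖ = 4.5826, so e_1 = (0.8729, 0.4364, 0.2182).
e_1·c_2 = 0.8729·1 + 0.4364·0 + 0.2182·(-3) = 0.2182.
u_2 = c_2 − 0.2182·e_1 = (0.8095, -0.0952, -3.0476).
‖u_2‖ = 3.1547, so e_2 = (0.2566, -0.0302, -0.9660).
Qᵀb = (-1.7457, -4.6340).
Back-substitute: x_2 = -4.6340/3.1547 = -1.4689.
x_1 = (-1.7457 − 0.2182·(-1.4689))/4.5826 = -0.3110.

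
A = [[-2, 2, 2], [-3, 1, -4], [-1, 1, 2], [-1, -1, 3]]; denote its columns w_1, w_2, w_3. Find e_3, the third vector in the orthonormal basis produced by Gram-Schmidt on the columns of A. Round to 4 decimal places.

w_1 = (-2, -3, -1, -1); ‖w_1‖ = 3.8730, so e_1 = (-0.5164, -0.7746, -0.2582, -0.2582).
e_1·w_2 = (-0.5164)·2 + (-0.7746)·1 + (-0.2582)·1 + (-0.2582)·(-1) = -1.8074.
u_2 = w_2 + 1.8074·e_1 = (1.0667, -0.4000, 0.5333, -1.4667).
‖u_2‖ = 1.9322, so e_2 = (0.5521, -0.2070, 0.2760, -0.7591).
e_1·w_3 = (-0.5164)·2 + (-0.7746)·(-4) + (-0.2582)·2 + (-0.2582)·3 = 0.7746; e_2·w_3 = 0.5521·2 + (-0.2070)·(-4) + 0.2760·2 + (-0.7591)·3 = 0.2070.
u_3 = w_3 − 0.7746·e_1 − 0.2070·e_2 = (2.2857, -3.3571, 2.1429, 3.3571).
‖u_3‖ = 5.6883, so e_3 = (0.4018, -0.5902, 0.3767, 0.5902).

e_3 = (0.4018, -0.5902, 0.3767, 0.5902)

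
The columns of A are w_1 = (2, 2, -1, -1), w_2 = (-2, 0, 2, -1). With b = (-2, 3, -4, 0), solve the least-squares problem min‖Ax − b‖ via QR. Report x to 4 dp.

e_1 = w_1/‖w_1‖ = (2, 2, -1, -1)/3.1623 = (0.6325, 0.6325, -0.3162, -0.3162).
r_{12} = e_1·w_2 = -1.5811.
u_2 = w_2 + 1.5811·e_1 = (-1.0000, 1.0000, 1.5000, -1.5000).
‖u_2‖ = 2.5495, so e_2 = (-0.3922, 0.3922, 0.5883, -0.5883).
Qᵀb = (1.8974, -0.3922).
Back-substitute: x_2 = -0.3922/2.5495 = -0.1538.
x_1 = (1.8974 + 1.5811·(-0.1538))/3.1623 = 0.5231.

x = (0.5231, -0.1538)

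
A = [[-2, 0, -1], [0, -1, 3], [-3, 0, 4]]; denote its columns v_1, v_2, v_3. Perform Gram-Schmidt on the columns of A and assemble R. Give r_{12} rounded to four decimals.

r_{12} = 0.0000

v_1 = (-2, 0, -3); ‖v_1‖ = 3.6056, so q_1 = (-0.5547, 0.0000, -0.8321).
r_{12} = q_1·v_2 = 0.0000.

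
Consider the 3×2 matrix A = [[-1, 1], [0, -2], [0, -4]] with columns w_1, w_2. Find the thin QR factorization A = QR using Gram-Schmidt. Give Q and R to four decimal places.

w_1 = (-1, 0, 0); ‖w_1‖ = 1.0000, so e_1 = (-1.0000, 0.0000, 0.0000).
e_1·w_2 = (-1.0000)·1 + 0.0000·(-2) + 0.0000·(-4) = -1.0000.
u_2 = w_2 + 1.0000·e_1 = (0.0000, -2.0000, -4.0000).
‖u_2‖ = 4.4721, so e_2 = (0.0000, -0.4472, -0.8944).

Q = [[-1.0000, 0.0000], [0.0000, -0.4472], [0.0000, -0.8944]], R = [[1.0000, -1.0000], [0.0000, 4.4721]]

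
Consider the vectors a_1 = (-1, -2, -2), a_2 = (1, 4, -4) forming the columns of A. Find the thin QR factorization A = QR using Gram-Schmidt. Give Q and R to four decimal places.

Q = [[-0.3333, 0.1550], [-0.6667, 0.6587], [-0.6667, -0.7362]], R = [[3.0000, -0.3333], [0.0000, 5.7349]]

a_1 = (-1, -2, -2); ‖a_1‖ = 3.0000, so q_1 = (-0.3333, -0.6667, -0.6667).
q_1·a_2 = (-0.3333)·1 + (-0.6667)·4 + (-0.6667)·(-4) = -0.3333.
u_2 = a_2 + 0.3333·q_1 = (0.8889, 3.7778, -4.2222).
‖u_2‖ = 5.7349, so q_2 = (0.1550, 0.6587, -0.7362).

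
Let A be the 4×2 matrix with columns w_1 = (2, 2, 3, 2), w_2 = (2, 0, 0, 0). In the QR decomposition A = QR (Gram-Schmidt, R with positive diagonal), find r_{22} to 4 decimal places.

r_{22} = 1.7995

w_1 = (2, 2, 3, 2); ‖w_1‖ = 4.5826, so e_1 = (0.4364, 0.4364, 0.6547, 0.4364).
e_1·w_2 = 0.4364·2 + 0.4364·0 + 0.6547·0 + 0.4364·0 = 0.8729.
u_2 = w_2 − 0.8729·e_1 = (1.6190, -0.3810, -0.5714, -0.3810).
r_{22} = ‖u_2‖ = 1.7995.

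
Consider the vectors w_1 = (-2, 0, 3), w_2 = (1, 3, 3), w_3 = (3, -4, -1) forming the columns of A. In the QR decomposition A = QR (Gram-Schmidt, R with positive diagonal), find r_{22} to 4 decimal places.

w_1 = (-2, 0, 3); ‖w_1‖ = 3.6056, so q_1 = (-0.5547, 0.0000, 0.8321).
q_1·w_2 = (-0.5547)·1 + 0.0000·3 + 0.8321·3 = 1.9415.
u_2 = w_2 − 1.9415·q_1 = (2.0769, 3.0000, 1.3846).
r_{22} = ‖u_2‖ = 3.9027.

r_{22} = 3.9027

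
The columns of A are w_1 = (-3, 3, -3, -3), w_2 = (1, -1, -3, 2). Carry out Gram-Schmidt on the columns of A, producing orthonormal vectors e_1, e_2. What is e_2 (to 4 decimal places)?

e_2 = (0.1953, -0.1953, -0.8462, 0.4557)

w_1 = (-3, 3, -3, -3); ‖w_1‖ = 6.0000, so e_1 = (-0.5000, 0.5000, -0.5000, -0.5000).
e_1·w_2 = (-0.5000)·1 + 0.5000·(-1) + (-0.5000)·(-3) + (-0.5000)·2 = -0.5000.
u_2 = w_2 + 0.5000·e_1 = (0.7500, -0.7500, -3.2500, 1.7500).
‖u_2‖ = 3.8406, so e_2 = (0.1953, -0.1953, -0.8462, 0.4557).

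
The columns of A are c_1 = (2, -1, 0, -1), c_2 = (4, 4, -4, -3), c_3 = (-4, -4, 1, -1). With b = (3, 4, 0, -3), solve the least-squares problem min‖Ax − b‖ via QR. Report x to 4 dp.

x = (0.1400, 0.4871, -0.2502)

c_1 = (2, -1, 0, -1); ‖c_1‖ = 2.4495, so e_1 = (0.8165, -0.4082, 0.0000, -0.4082).
e_1·c_2 = 0.8165·4 + (-0.4082)·4 + 0.0000·(-4) + (-0.4082)·(-3) = 2.8577.
u_2 = c_2 − 2.8577·e_1 = (1.6667, 5.1667, -4.0000, -1.8333).
‖u_2‖ = 6.9881, so e_2 = (0.2385, 0.7394, -0.5724, -0.2624).
e_1·c_3 = 0.8165·(-4) + (-0.4082)·(-4) + 0.0000·1 + (-0.4082)·(-1) = -1.2247; e_2·c_3 = 0.2385·(-4) + 0.7394·(-4) + (-0.5724)·1 + (-0.2624)·(-1) = -4.2215.
u_3 = c_3 + 1.2247·e_1 + 4.2215·e_2 = (-1.9932, -1.3788, -1.4164, -2.6075).
‖u_3‖ = 3.8313, so e_3 = (-0.5202, -0.3599, -0.3697, -0.6806).
Qᵀb = (2.0412, 4.4600, -0.9585).
Back-substitute: x_3 = -0.9585/3.8313 = -0.2502.
x_2 = (4.4600 + 4.2215·(-0.2502))/6.9881 = 0.4871.
x_1 = (2.0412 − 2.8577·0.4871 + 1.2247·(-0.2502))/2.4495 = 0.1400.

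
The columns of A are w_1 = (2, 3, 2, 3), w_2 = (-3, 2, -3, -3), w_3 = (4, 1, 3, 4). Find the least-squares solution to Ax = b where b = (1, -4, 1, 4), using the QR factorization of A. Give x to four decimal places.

x = (0.3556, -1.7556, -1.0889)

w_1 = (2, 3, 2, 3); ‖w_1‖ = 5.0990, so q_1 = (0.3922, 0.5883, 0.3922, 0.5883).
q_1·w_2 = 0.3922·(-3) + 0.5883·2 + 0.3922·(-3) + 0.5883·(-3) = -2.9417.
u_2 = w_2 + 2.9417·q_1 = (-1.8462, 3.7308, -1.8462, -1.2692).
‖u_2‖ = 4.7272, so q_2 = (-0.3905, 0.7892, -0.3905, -0.2685).
q_1·w_3 = 0.3922·4 + 0.5883·1 + 0.3922·3 + 0.5883·4 = 5.6874; q_2·w_3 = (-0.3905)·4 + 0.7892·1 + (-0.3905)·3 + (-0.2685)·4 = -3.0186.
u_3 = w_3 − 5.6874·q_1 + 3.0186·q_2 = (0.5904, 0.0361, -0.4096, -0.1566).
‖u_3‖ = 0.7363, so q_3 = (0.8018, 0.0491, -0.5563, -0.2127).
Qᵀb = (0.7845, -5.0119, -0.8018).
Back-substitute: x_3 = -0.8018/0.7363 = -1.0889.
x_2 = (-5.0119 + 3.0186·(-1.0889))/4.7272 = -1.7556.
x_1 = (0.7845 + 2.9417·(-1.7556) − 5.6874·(-1.0889))/5.0990 = 0.3556.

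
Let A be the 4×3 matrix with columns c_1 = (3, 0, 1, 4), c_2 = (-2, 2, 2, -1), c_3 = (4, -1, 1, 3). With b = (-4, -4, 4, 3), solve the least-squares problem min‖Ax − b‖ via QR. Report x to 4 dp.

c_1 = (3, 0, 1, 4); ‖c_1‖ = 5.0990, so e_1 = (0.5883, 0.0000, 0.1961, 0.7845).
e_1·c_2 = 0.5883·(-2) + 0.0000·2 + 0.1961·2 + 0.7845·(-1) = -1.5689.
u_2 = c_2 + 1.5689·e_1 = (-1.0769, 2.0000, 2.3077, 0.2308).
‖u_2‖ = 3.2463, so e_2 = (-0.3317, 0.6161, 0.7109, 0.0711).
e_1·c_3 = 0.5883·4 + 0.0000·(-1) + 0.1961·1 + 0.7845·3 = 4.9029; e_2·c_3 = (-0.3317)·4 + 0.6161·(-1) + 0.7109·1 + 0.0711·3 = -1.0189.
u_3 = c_3 − 4.9029·e_1 + 1.0189·e_2 = (0.7774, -0.3723, 0.7628, -0.7737).
‖u_3‖ = 1.3869, so e_3 = (0.5605, -0.2684, 0.5500, -0.5579).
Qᵀb = (0.7845, 1.9193, -0.6421).
Back-substitute: x_3 = -0.6421/1.3869 = -0.4630.
x_2 = (1.9193 + 1.0189·(-0.4630))/3.2463 = 0.4459.
x_1 = (0.7845 + 1.5689·0.4459 − 4.9029·(-0.4630))/5.0990 = 0.7362.

x = (0.7362, 0.4459, -0.4630)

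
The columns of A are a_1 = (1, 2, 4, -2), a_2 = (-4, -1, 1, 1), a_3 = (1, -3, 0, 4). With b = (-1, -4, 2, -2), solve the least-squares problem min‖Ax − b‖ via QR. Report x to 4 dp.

a_1 = (1, 2, 4, -2); ‖a_1‖ = 5.0000, so e_1 = (0.2000, 0.4000, 0.8000, -0.4000).
e_1·a_2 = 0.2000·(-4) + 0.4000·(-1) + 0.8000·1 + (-0.4000)·1 = -0.8000.
u_2 = a_2 + 0.8000·e_1 = (-3.8400, -0.6800, 1.6400, 0.6800).
‖u_2‖ = 4.2849, so e_2 = (-0.8962, -0.1587, 0.3827, 0.1587).
e_1·a_3 = 0.2000·1 + 0.4000·(-3) + 0.8000·0 + (-0.4000)·4 = -2.6000; e_2·a_3 = (-0.8962)·1 + (-0.1587)·(-3) + 0.3827·0 + 0.1587·4 = 0.2147.
u_3 = a_3 + 2.6000·e_1 − 0.2147·e_2 = (1.7124, -1.9259, 1.9978, 2.9259).
‖u_3‖ = 4.3811, so e_3 = (0.3909, -0.4396, 0.4560, 0.6679).
Qᵀb = (0.6000, 1.9791, 0.9438).
Back-substitute: x_3 = 0.9438/4.3811 = 0.2154.
x_2 = (1.9791 − 0.2147·0.2154)/4.2849 = 0.4511.
x_1 = (0.6000 + 0.8000·0.4511 + 2.6000·0.2154)/5.0000 = 0.3042.

x = (0.3042, 0.4511, 0.2154)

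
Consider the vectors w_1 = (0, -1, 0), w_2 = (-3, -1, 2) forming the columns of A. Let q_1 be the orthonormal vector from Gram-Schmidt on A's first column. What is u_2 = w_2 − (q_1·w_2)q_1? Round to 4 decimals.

w_1 = (0, -1, 0); ‖w_1‖ = 1.0000, so q_1 = (0.0000, -1.0000, 0.0000).
q_1·w_2 = 0.0000·(-3) + (-1.0000)·(-1) + 0.0000·2 = 1.0000.
u_2 = w_2 − 1.0000·q_1 = (-3.0000, 0.0000, 2.0000).

u_2 = (-3.0000, 0.0000, 2.0000)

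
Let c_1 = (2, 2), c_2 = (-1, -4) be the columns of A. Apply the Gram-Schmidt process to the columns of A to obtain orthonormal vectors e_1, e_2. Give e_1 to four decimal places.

e_1 = (0.7071, 0.7071)

e_1 = c_1/‖c_1‖ = (2, 2)/2.8284 = (0.7071, 0.7071).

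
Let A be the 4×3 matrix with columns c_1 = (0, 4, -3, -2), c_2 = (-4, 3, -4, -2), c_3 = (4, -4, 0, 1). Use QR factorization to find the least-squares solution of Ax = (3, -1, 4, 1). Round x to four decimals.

c_1 = (0, 4, -3, -2); ‖c_1‖ = 5.3852, so q_1 = (0.0000, 0.7428, -0.5571, -0.3714).
q_1·c_2 = 0.0000·(-4) + 0.7428·3 + (-0.5571)·(-4) + (-0.3714)·(-2) = 5.1995.
u_2 = c_2 − 5.1995·q_1 = (-4.0000, -0.8621, -1.1034, -0.0690).
‖u_2‖ = 4.2386, so q_2 = (-0.9437, -0.2034, -0.2603, -0.0163).
q_1·c_3 = 0.0000·4 + 0.7428·(-4) + (-0.5571)·0 + (-0.3714)·1 = -3.3425; q_2·c_3 = (-0.9437)·4 + (-0.2034)·(-4) + (-0.2603)·0 + (-0.0163)·1 = -2.9776.
u_3 = c_3 + 3.3425·q_1 + 2.9776·q_2 = (1.1900, -2.1228, -2.6372, -0.2898).
‖u_3‖ = 3.6002, so q_3 = (0.3305, -0.5896, -0.7325, -0.0805).
Qᵀb = (-3.3425, -3.6854, -1.4293).
Back-substitute: x_3 = -1.4293/3.6002 = -0.3970.
x_2 = (-3.6854 + 2.9776·(-0.3970))/4.2386 = -1.1484.
x_1 = (-3.3425 − 5.1995·(-1.1484) + 3.3425·(-0.3970))/5.3852 = 0.2417.

x = (0.2417, -1.1484, -0.3970)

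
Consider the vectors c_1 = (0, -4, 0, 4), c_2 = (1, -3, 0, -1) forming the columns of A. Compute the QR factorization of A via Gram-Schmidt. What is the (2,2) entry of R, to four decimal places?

r_{22} = 3.0000

c_1 = (0, -4, 0, 4); ‖c_1‖ = 5.6569, so q_1 = (0.0000, -0.7071, 0.0000, 0.7071).
q_1·c_2 = 0.0000·1 + (-0.7071)·(-3) + 0.0000·0 + 0.7071·(-1) = 1.4142.
u_2 = c_2 − 1.4142·q_1 = (1.0000, -2.0000, 0.0000, -2.0000).
r_{22} = ‖u_2‖ = 3.0000.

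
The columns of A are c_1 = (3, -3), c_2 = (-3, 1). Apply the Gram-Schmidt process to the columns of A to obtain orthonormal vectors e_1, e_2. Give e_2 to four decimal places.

e_2 = (-0.7071, -0.7071)

c_1 = (3, -3); ‖c_1‖ = 4.2426, so e_1 = (0.7071, -0.7071).
e_1·c_2 = 0.7071·(-3) + (-0.7071)·1 = -2.8284.
u_2 = c_2 + 2.8284·e_1 = (-1.0000, -1.0000).
‖u_2‖ = 1.4142, so e_2 = (-0.7071, -0.7071).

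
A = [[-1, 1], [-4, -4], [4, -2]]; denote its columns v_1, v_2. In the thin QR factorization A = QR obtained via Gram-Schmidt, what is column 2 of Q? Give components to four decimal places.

v_1 = (-1, -4, 4); ‖v_1‖ = 5.7446, so q_1 = (-0.1741, -0.6963, 0.6963).
q_1·v_2 = (-0.1741)·1 + (-0.6963)·(-4) + 0.6963·(-2) = 1.2185.
u_2 = v_2 − 1.2185·q_1 = (1.2121, -3.1515, -2.8485).
‖u_2‖ = 4.4176, so q_2 = (0.2744, -0.7134, -0.6448).

q_2 = (0.2744, -0.7134, -0.6448)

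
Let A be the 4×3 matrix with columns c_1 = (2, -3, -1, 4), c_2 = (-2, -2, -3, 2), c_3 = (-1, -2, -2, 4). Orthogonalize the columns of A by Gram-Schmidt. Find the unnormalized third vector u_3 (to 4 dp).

q_1 = c_1/‖c_1‖ = (2, -3, -1, 4)/5.4772 = (0.3651, -0.5477, -0.1826, 0.7303).
r_{12} = q_1·c_2 = 2.3735.
u_2 = c_2 − 2.3735·q_1 = (-2.8667, -0.7000, -2.5667, 0.2667).
‖u_2‖ = 3.9200, so q_2 = (-0.7313, -0.1786, -0.6548, 0.0680).
r_{13} = q_1·c_3 = 4.0166; r_{23} = q_2·c_3 = 2.6700.
u_3 = c_3 − 4.0166·q_1 − 2.6700·q_2 = (-0.5141, 0.6768, 0.4816, 0.8850).

u_3 = (-0.5141, 0.6768, 0.4816, 0.8850)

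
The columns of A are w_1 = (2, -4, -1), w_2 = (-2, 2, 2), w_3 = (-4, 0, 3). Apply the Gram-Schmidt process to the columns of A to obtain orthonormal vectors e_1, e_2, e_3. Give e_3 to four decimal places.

e_3 = (-0.8018, -0.2673, -0.5345)

w_1 = (2, -4, -1); ‖w_1‖ = 4.5826, so e_1 = (0.4364, -0.8729, -0.2182).
e_1·w_2 = 0.4364·(-2) + (-0.8729)·2 + (-0.2182)·2 = -3.0551.
u_2 = w_2 + 3.0551·e_1 = (-0.6667, -0.6667, 1.3333).
‖u_2‖ = 1.6330, so e_2 = (-0.4082, -0.4082, 0.8165).
e_1·w_3 = 0.4364·(-4) + (-0.8729)·0 + (-0.2182)·3 = -2.4004; e_2·w_3 = (-0.4082)·(-4) + (-0.4082)·0 + 0.8165·3 = 4.0825.
u_3 = w_3 + 2.4004·e_1 − 4.0825·e_2 = (-1.2857, -0.4286, -0.8571).
‖u_3‖ = 1.6036, so e_3 = (-0.8018, -0.2673, -0.5345).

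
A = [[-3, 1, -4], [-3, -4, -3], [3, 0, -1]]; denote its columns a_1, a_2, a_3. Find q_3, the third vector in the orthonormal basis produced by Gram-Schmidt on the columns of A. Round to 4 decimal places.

q_3 = (-0.6172, -0.1543, -0.7715)

q_1 = a_1/‖a_1‖ = (-3, -3, 3)/5.1962 = (-0.5774, -0.5774, 0.5774).
r_{12} = q_1·a_2 = 1.7321.
u_2 = a_2 − 1.7321·q_1 = (2.0000, -3.0000, -1.0000).
‖u_2‖ = 3.7417, so q_2 = (0.5345, -0.8018, -0.2673).
r_{13} = q_1·a_3 = 3.4641; r_{23} = q_2·a_3 = 0.5345.
u_3 = a_3 − 3.4641·q_1 − 0.5345·q_2 = (-2.2857, -0.5714, -2.8571).
‖u_3‖ = 3.7033, so q_3 = (-0.6172, -0.1543, -0.7715).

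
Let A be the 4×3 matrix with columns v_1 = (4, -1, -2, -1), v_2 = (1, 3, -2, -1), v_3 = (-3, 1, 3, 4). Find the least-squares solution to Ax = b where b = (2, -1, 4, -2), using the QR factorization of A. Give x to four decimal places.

x = (0.0961, -0.6425, -0.2062)

e_1 = v_1/‖v_1‖ = (4, -1, -2, -1)/4.6904 = (0.8528, -0.2132, -0.4264, -0.2132).
r_{12} = e_1·v_2 = 1.2792.
u_2 = v_2 − 1.2792·e_1 = (-0.0909, 3.2727, -1.4545, -0.7273).
‖u_2‖ = 3.6556, so e_2 = (-0.0249, 0.8953, -0.3979, -0.1989).
r_{13} = e_1·v_3 = -4.9036; r_{23} = e_2·v_3 = -1.0196.
u_3 = v_3 + 4.9036·e_1 + 1.0196·e_2 = (1.1565, 0.8673, 0.5034, 2.7517).
‖u_3‖ = 3.1488, so e_3 = (0.3673, 0.2755, 0.1599, 0.8739).
Qᵀb = (0.6396, -2.1387, -0.6492).
Back-substitute: x_3 = -0.6492/3.1488 = -0.2062.
x_2 = (-2.1387 + 1.0196·(-0.2062))/3.6556 = -0.6425.
x_1 = (0.6396 − 1.2792·(-0.6425) + 4.9036·(-0.2062))/4.6904 = 0.0961.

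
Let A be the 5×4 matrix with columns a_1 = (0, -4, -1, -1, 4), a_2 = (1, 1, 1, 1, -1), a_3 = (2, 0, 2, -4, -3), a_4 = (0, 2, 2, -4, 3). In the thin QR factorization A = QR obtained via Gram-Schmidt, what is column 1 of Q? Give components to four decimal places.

q_1 = (0.0000, -0.6860, -0.1715, -0.1715, 0.6860)

a_1 = (0, -4, -1, -1, 4); ‖a_1‖ = 5.8310, so q_1 = (0.0000, -0.6860, -0.1715, -0.1715, 0.6860).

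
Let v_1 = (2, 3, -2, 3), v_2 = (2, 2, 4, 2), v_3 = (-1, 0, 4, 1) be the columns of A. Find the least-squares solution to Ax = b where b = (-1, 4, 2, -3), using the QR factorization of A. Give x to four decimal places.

v_1 = (2, 3, -2, 3); ‖v_1‖ = 5.0990, so q_1 = (0.3922, 0.5883, -0.3922, 0.5883).
q_1·v_2 = 0.3922·2 + 0.5883·2 + (-0.3922)·4 + 0.5883·2 = 1.5689.
u_2 = v_2 − 1.5689·q_1 = (1.3846, 1.0769, 4.6154, 1.0769).
‖u_2‖ = 5.0536, so q_2 = (0.2740, 0.2131, 0.9133, 0.2131).
q_1·v_3 = 0.3922·(-1) + 0.5883·0 + (-0.3922)·4 + 0.5883·1 = -1.3728; q_2·v_3 = 0.2740·(-1) + 0.2131·0 + 0.9133·4 + 0.2131·1 = 3.5923.
u_3 = v_3 + 1.3728·q_1 − 3.5923·q_2 = (-1.4458, 0.0422, 0.1807, 1.0422).
‖u_3‖ = 1.7919, so q_3 = (-0.8069, 0.0235, 0.1009, 0.5816).
Qᵀb = (-0.5883, 1.7657, -0.6421).
Back-substitute: x_3 = -0.6421/1.7919 = -0.3583.
x_2 = (1.7657 − 3.5923·(-0.3583))/5.0536 = 0.6041.
x_1 = (-0.5883 − 1.5689·0.6041 + 1.3728·(-0.3583))/5.0990 = -0.3977.

x = (-0.3977, 0.6041, -0.3583)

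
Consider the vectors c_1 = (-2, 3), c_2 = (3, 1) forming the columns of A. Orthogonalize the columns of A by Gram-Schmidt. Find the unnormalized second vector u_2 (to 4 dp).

u_2 = (2.5385, 1.6923)

c_1 = (-2, 3); ‖c_1‖ = 3.6056, so q_1 = (-0.5547, 0.8321).
q_1·c_2 = (-0.5547)·3 + 0.8321·1 = -0.8321.
u_2 = c_2 + 0.8321·q_1 = (2.5385, 1.6923).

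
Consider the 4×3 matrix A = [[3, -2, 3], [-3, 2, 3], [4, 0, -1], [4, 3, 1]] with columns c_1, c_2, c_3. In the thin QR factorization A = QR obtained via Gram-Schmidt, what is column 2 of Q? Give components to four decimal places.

c_1 = (3, -3, 4, 4); ‖c_1‖ = 7.0711, so q_1 = (0.4243, -0.4243, 0.5657, 0.5657).
q_1·c_2 = 0.4243·(-2) + (-0.4243)·2 + 0.5657·0 + 0.5657·3 = 0.0000.
u_2 = c_2 + 0.0000·q_1 = (-2.0000, 2.0000, 0.0000, 3.0000).
‖u_2‖ = 4.1231, so q_2 = (-0.4851, 0.4851, 0.0000, 0.7276).

q_2 = (-0.4851, 0.4851, 0.0000, 0.7276)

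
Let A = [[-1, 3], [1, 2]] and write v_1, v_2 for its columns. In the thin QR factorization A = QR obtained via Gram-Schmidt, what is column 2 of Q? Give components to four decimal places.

v_1 = (-1, 1); ‖v_1‖ = 1.4142, so e_1 = (-0.7071, 0.7071).
e_1·v_2 = (-0.7071)·3 + 0.7071·2 = -0.7071.
u_2 = v_2 + 0.7071·e_1 = (2.5000, 2.5000).
‖u_2‖ = 3.5355, so e_2 = (0.7071, 0.7071).

e_2 = (0.7071, 0.7071)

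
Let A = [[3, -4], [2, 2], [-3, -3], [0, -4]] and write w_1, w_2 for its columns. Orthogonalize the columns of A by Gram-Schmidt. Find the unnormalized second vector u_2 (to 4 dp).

u_2 = (-4.1364, 1.9091, -2.8636, -4.0000)

e_1 = w_1/‖w_1‖ = (3, 2, -3, 0)/4.6904 = (0.6396, 0.4264, -0.6396, 0.0000).
r_{12} = e_1·w_2 = 0.2132.
u_2 = w_2 − 0.2132·e_1 = (-4.1364, 1.9091, -2.8636, -4.0000).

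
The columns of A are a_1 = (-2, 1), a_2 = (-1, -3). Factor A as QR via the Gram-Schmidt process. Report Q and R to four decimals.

Q = [[-0.8944, -0.4472], [0.4472, -0.8944]], R = [[2.2361, -0.4472], [0.0000, 3.1305]]

a_1 = (-2, 1); ‖a_1‖ = 2.2361, so e_1 = (-0.8944, 0.4472).
e_1·a_2 = (-0.8944)·(-1) + 0.4472·(-3) = -0.4472.
u_2 = a_2 + 0.4472·e_1 = (-1.4000, -2.8000).
‖u_2‖ = 3.1305, so e_2 = (-0.4472, -0.8944).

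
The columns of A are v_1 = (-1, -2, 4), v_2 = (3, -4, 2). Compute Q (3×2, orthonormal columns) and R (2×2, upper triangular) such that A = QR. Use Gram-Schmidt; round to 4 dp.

e_1 = v_1/‖v_1‖ = (-1, -2, 4)/4.5826 = (-0.2182, -0.4364, 0.8729).
r_{12} = e_1·v_2 = 2.8368.
u_2 = v_2 − 2.8368·e_1 = (3.6190, -2.7619, -0.4762).
‖u_2‖ = 4.5774, so e_2 = (0.7906, -0.6034, -0.1040).

Q = [[-0.2182, 0.7906], [-0.4364, -0.6034], [0.8729, -0.1040]], R = [[4.5826, 2.8368], [0.0000, 4.5774]]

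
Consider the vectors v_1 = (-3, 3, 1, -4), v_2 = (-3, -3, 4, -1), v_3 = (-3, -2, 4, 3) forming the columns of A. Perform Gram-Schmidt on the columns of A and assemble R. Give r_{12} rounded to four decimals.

r_{12} = 1.3522

v_1 = (-3, 3, 1, -4); ‖v_1‖ = 5.9161, so e_1 = (-0.5071, 0.5071, 0.1690, -0.6761).
r_{12} = e_1·v_2 = 1.3522.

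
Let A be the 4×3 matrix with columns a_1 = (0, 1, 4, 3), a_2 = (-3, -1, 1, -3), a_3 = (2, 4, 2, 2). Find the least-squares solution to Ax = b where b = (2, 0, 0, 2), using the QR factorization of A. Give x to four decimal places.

q_1 = a_1/‖a_1‖ = (0, 1, 4, 3)/5.0990 = (0.0000, 0.1961, 0.7845, 0.5883).
r_{12} = q_1·a_2 = -1.1767.
u_2 = a_2 + 1.1767·q_1 = (-3.0000, -0.7692, 1.9231, -2.3077).
‖u_2‖ = 4.3146, so q_2 = (-0.6953, -0.1783, 0.4457, -0.5349).
r_{13} = q_1·a_3 = 3.5301; r_{23} = q_2·a_3 = -2.2821.
u_3 = a_3 − 3.5301·q_1 + 2.2821·q_2 = (0.4132, 2.9008, 0.2479, -1.2975).
‖u_3‖ = 3.2141, so q_3 = (0.1286, 0.9025, 0.0771, -0.4037).
Qᵀb = (1.1767, -2.4604, -0.5503).
Back-substitute: x_3 = -0.5503/3.2141 = -0.1712.
x_2 = (-2.4604 + 2.2821·(-0.1712))/4.3146 = -0.6608.
x_1 = (1.1767 + 1.1767·(-0.6608) − 3.5301·(-0.1712))/5.0990 = 0.1968.

x = (0.1968, -0.6608, -0.1712)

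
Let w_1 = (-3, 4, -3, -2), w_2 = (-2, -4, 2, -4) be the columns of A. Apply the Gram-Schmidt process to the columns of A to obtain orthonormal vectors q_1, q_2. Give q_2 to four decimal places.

q_2 = (-0.4251, -0.5102, 0.2211, -0.7142)

q_1 = w_1/‖w_1‖ = (-3, 4, -3, -2)/6.1644 = (-0.4867, 0.6489, -0.4867, -0.3244).
r_{12} = q_1·w_2 = -1.2978.
u_2 = w_2 + 1.2978·q_1 = (-2.6316, -3.1579, 1.3684, -4.4211).
‖u_2‖ = 6.1900, so q_2 = (-0.4251, -0.5102, 0.2211, -0.7142).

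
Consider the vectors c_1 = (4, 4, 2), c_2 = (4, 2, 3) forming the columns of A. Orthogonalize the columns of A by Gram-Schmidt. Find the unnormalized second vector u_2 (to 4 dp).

u_2 = (0.6667, -1.3333, 1.3333)

c_1 = (4, 4, 2); ‖c_1‖ = 6.0000, so q_1 = (0.6667, 0.6667, 0.3333).
q_1·c_2 = 0.6667·4 + 0.6667·2 + 0.3333·3 = 5.0000.
u_2 = c_2 − 5.0000·q_1 = (0.6667, -1.3333, 1.3333).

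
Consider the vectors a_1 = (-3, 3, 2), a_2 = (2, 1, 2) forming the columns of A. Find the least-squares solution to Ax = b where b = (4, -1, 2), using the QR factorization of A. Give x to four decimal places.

x = (-0.5584, 1.2843)

q_1 = a_1/‖a_1‖ = (-3, 3, 2)/4.6904 = (-0.6396, 0.6396, 0.4264).
r_{12} = q_1·a_2 = 0.2132.
u_2 = a_2 − 0.2132·q_1 = (2.1364, 0.8636, 1.9091).
‖u_2‖ = 2.9924, so q_2 = (0.7139, 0.2886, 0.6380).
Qᵀb = (-2.3452, 3.8431).
Back-substitute: x_2 = 3.8431/2.9924 = 1.2843.
x_1 = (-2.3452 − 0.2132·1.2843)/4.6904 = -0.5584.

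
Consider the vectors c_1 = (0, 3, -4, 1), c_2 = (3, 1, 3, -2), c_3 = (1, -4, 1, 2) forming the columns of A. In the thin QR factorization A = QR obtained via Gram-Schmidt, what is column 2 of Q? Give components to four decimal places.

e_2 = (0.7004, 0.5298, 0.3053, -0.3682)

e_1 = c_1/‖c_1‖ = (0, 3, -4, 1)/5.0990 = (0.0000, 0.5883, -0.7845, 0.1961).
r_{12} = e_1·c_2 = -2.1573.
u_2 = c_2 + 2.1573·e_1 = (3.0000, 2.2692, 1.3077, -1.5769).
‖u_2‖ = 4.2832, so e_2 = (0.7004, 0.5298, 0.3053, -0.3682).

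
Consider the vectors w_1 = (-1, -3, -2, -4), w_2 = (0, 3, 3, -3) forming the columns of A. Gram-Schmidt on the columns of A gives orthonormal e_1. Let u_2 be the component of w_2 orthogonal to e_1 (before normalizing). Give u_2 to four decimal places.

w_1 = (-1, -3, -2, -4); ‖w_1‖ = 5.4772, so e_1 = (-0.1826, -0.5477, -0.3651, -0.7303).
e_1·w_2 = (-0.1826)·0 + (-0.5477)·3 + (-0.3651)·3 + (-0.7303)·(-3) = -0.5477.
u_2 = w_2 + 0.5477·e_1 = (-0.1000, 2.7000, 2.8000, -3.4000).

u_2 = (-0.1000, 2.7000, 2.8000, -3.4000)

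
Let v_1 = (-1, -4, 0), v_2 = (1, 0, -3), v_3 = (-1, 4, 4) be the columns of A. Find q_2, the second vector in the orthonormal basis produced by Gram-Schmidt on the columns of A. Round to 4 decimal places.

q_2 = (0.2985, -0.0746, -0.9515)

v_1 = (-1, -4, 0); ‖v_1‖ = 4.1231, so q_1 = (-0.2425, -0.9701, 0.0000).
q_1·v_2 = (-0.2425)·1 + (-0.9701)·0 + 0.0000·(-3) = -0.2425.
u_2 = v_2 + 0.2425·q_1 = (0.9412, -0.2353, -3.0000).
‖u_2‖ = 3.1530, so q_2 = (0.2985, -0.0746, -0.9515).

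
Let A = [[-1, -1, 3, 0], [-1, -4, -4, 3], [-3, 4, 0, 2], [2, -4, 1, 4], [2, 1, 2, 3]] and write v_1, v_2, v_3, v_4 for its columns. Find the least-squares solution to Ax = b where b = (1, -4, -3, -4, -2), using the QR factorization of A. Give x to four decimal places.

v_1 = (-1, -1, -3, 2, 2); ‖v_1‖ = 4.3589, so e_1 = (-0.2294, -0.2294, -0.6882, 0.4588, 0.4588).
e_1·v_2 = (-0.2294)·(-1) + (-0.2294)·(-4) + (-0.6882)·4 + 0.4588·(-4) + 0.4588·1 = -2.9824.
u_2 = v_2 + 2.9824·e_1 = (-1.6842, -4.6842, 1.9474, -2.6316, 2.3684).
‖u_2‖ = 6.4113, so e_2 = (-0.2627, -0.7306, 0.3037, -0.4105, 0.3694).
e_1·v_3 = (-0.2294)·3 + (-0.2294)·(-4) + (-0.6882)·0 + 0.4588·1 + 0.4588·2 = 1.6059; e_2·v_3 = (-0.2627)·3 + (-0.7306)·(-4) + 0.3037·0 + (-0.4105)·1 + 0.3694·2 = 2.4627.
u_3 = v_3 − 1.6059·e_1 − 2.4627·e_2 = (4.0154, -1.8323, 0.3572, 1.2740, 0.3534).
‖u_3‖ = 4.6213, so e_3 = (0.8689, -0.3965, 0.0773, 0.2757, 0.0765).
e_1·v_4 = (-0.2294)·0 + (-0.2294)·3 + (-0.6882)·2 + 0.4588·4 + 0.4588·3 = 1.1471; e_2·v_4 = (-0.2627)·0 + (-0.7306)·3 + 0.3037·2 + (-0.4105)·4 + 0.3694·3 = -2.1180; e_3·v_4 = 0.8689·0 + (-0.3965)·3 + 0.0773·2 + 0.2757·4 + 0.0765·3 = 0.2973.
u_4 = v_4 − 1.1471·e_1 + 2.1180·e_2 − 0.2973·e_3 = (-0.5515, 1.8336, 3.4098, 2.5224, 3.2333).
‖u_4‖ = 5.6666, so e_4 = (-0.0973, 0.3236, 0.6017, 0.4451, 0.5706).
Qᵀb = (0.0000, 2.6516, 0.9673, -6.1186).
Back-substitute: x_4 = -6.1186/5.6666 = -1.0798.
x_3 = (0.9673 − 0.2973·(-1.0798))/4.6213 = 0.2788.
x_2 = (2.6516 − 2.4627·0.2788 + 2.1180·(-1.0798))/6.4113 = -0.0502.
x_1 = (0.0000 + 2.9824·(-0.0502) − 1.6059·0.2788 − 1.1471·(-1.0798))/4.3589 = 0.1471.

x = (0.1471, -0.0502, 0.2788, -1.0798)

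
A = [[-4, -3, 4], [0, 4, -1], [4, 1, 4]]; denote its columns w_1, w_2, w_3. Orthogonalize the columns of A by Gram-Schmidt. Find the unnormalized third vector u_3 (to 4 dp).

u_3 = (3.3333, 1.6667, 3.3333)

q_1 = w_1/‖w_1‖ = (-4, 0, 4)/5.6569 = (-0.7071, 0.0000, 0.7071).
r_{12} = q_1·w_2 = 2.8284.
u_2 = w_2 − 2.8284·q_1 = (-1.0000, 4.0000, -1.0000).
‖u_2‖ = 4.2426, so q_2 = (-0.2357, 0.9428, -0.2357).
r_{13} = q_1·w_3 = 0.0000; r_{23} = q_2·w_3 = -2.8284.
u_3 = w_3 + 0.0000·q_1 + 2.8284·q_2 = (3.3333, 1.6667, 3.3333).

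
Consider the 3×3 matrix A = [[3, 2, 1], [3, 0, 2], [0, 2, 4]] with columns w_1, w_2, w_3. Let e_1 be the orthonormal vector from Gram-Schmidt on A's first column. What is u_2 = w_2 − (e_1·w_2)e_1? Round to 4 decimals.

u_2 = (1.0000, -1.0000, 2.0000)

w_1 = (3, 3, 0); ‖w_1‖ = 4.2426, so e_1 = (0.7071, 0.7071, 0.0000).
e_1·w_2 = 0.7071·2 + 0.7071·0 + 0.0000·2 = 1.4142.
u_2 = w_2 − 1.4142·e_1 = (1.0000, -1.0000, 2.0000).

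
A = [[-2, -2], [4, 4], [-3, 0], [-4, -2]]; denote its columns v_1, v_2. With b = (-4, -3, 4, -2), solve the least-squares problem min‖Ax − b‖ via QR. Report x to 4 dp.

x = (-0.6486, 0.7568)

v_1 = (-2, 4, -3, -4); ‖v_1‖ = 6.7082, so q_1 = (-0.2981, 0.5963, -0.4472, -0.5963).
q_1·v_2 = (-0.2981)·(-2) + 0.5963·4 + (-0.4472)·0 + (-0.5963)·(-2) = 4.1740.
u_2 = v_2 − 4.1740·q_1 = (-0.7556, 1.5111, 1.8667, 0.4889).
‖u_2‖ = 2.5647, so q_2 = (-0.2946, 0.5892, 0.7278, 0.1906).
Qᵀb = (-1.1926, 1.9409).
Back-substitute: x_2 = 1.9409/2.5647 = 0.7568.
x_1 = (-1.1926 − 4.1740·0.7568)/6.7082 = -0.6486.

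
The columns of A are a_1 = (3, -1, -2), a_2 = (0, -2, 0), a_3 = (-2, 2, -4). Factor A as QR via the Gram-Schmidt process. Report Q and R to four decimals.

Q = [[0.8018, -0.2224, -0.5547], [-0.2673, -0.9636, 0.0000], [-0.5345, 0.1482, -0.8321]], R = [[3.7417, 0.5345, 0.0000], [0.0000, 1.9272, -2.0755], [0.0000, 0.0000, 4.4376]]

a_1 = (3, -1, -2); ‖a_1‖ = 3.7417, so q_1 = (0.8018, -0.2673, -0.5345).
q_1·a_2 = 0.8018·0 + (-0.2673)·(-2) + (-0.5345)·0 = 0.5345.
u_2 = a_2 − 0.5345·q_1 = (-0.4286, -1.8571, 0.2857).
‖u_2‖ = 1.9272, so q_2 = (-0.2224, -0.9636, 0.1482).
q_1·a_3 = 0.8018·(-2) + (-0.2673)·2 + (-0.5345)·(-4) = 0.0000; q_2·a_3 = (-0.2224)·(-2) + (-0.9636)·2 + 0.1482·(-4) = -2.0755.
u_3 = a_3 + 0.0000·q_1 + 2.0755·q_2 = (-2.4615, 0.0000, -3.6923).
‖u_3‖ = 4.4376, so q_3 = (-0.5547, 0.0000, -0.8321).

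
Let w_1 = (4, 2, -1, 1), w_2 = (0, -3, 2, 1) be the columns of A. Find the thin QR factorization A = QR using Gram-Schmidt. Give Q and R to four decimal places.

w_1 = (4, 2, -1, 1); ‖w_1‖ = 4.6904, so q_1 = (0.8528, 0.4264, -0.2132, 0.2132).
q_1·w_2 = 0.8528·0 + 0.4264·(-3) + (-0.2132)·2 + 0.2132·1 = -1.4924.
u_2 = w_2 + 1.4924·q_1 = (1.2727, -2.3636, 1.6818, 1.3182).
‖u_2‖ = 3.4311, so q_2 = (0.3709, -0.6889, 0.4902, 0.3842).

Q = [[0.8528, 0.3709], [0.4264, -0.6889], [-0.2132, 0.4902], [0.2132, 0.3842]], R = [[4.6904, -1.4924], [0.0000, 3.4311]]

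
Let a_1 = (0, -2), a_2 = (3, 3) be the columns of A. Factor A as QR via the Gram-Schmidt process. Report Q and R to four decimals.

q_1 = a_1/‖a_1‖ = (0, -2)/2.0000 = (0.0000, -1.0000).
r_{12} = q_1·a_2 = -3.0000.
u_2 = a_2 + 3.0000·q_1 = (3.0000, 0.0000).
‖u_2‖ = 3.0000, so q_2 = (1.0000, 0.0000).

Q = [[0.0000, 1.0000], [-1.0000, 0.0000]], R = [[2.0000, -3.0000], [0.0000, 3.0000]]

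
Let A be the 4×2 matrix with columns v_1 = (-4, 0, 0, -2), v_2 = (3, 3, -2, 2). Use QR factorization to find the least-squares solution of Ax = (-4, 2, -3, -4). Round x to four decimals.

x = (1.8788, 0.8485)

v_1 = (-4, 0, 0, -2); ‖v_1‖ = 4.4721, so e_1 = (-0.8944, 0.0000, 0.0000, -0.4472).
e_1·v_2 = (-0.8944)·3 + 0.0000·3 + 0.0000·(-2) + (-0.4472)·2 = -3.5777.
u_2 = v_2 + 3.5777·e_1 = (-0.2000, 3.0000, -2.0000, 0.4000).
‖u_2‖ = 3.6332, so e_2 = (-0.0550, 0.8257, -0.5505, 0.1101).
Qᵀb = (5.3666, 3.0827).
Back-substitute: x_2 = 3.0827/3.6332 = 0.8485.
x_1 = (5.3666 + 3.5777·0.8485)/4.4721 = 1.8788.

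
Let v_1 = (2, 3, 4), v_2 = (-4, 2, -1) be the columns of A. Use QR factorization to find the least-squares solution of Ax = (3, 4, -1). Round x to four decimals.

x = (0.4817, -0.0052)

v_1 = (2, 3, 4); ‖v_1‖ = 5.3852, so e_1 = (0.3714, 0.5571, 0.7428).
e_1·v_2 = 0.3714·(-4) + 0.5571·2 + 0.7428·(-1) = -1.1142.
u_2 = v_2 + 1.1142·e_1 = (-3.5862, 2.6207, -0.1724).
‖u_2‖ = 4.4451, so e_2 = (-0.8068, 0.5896, -0.0388).
Qᵀb = (2.5997, -0.0233).
Back-substitute: x_2 = -0.0233/4.4451 = -0.0052.
x_1 = (2.5997 + 1.1142·(-0.0052))/5.3852 = 0.4817.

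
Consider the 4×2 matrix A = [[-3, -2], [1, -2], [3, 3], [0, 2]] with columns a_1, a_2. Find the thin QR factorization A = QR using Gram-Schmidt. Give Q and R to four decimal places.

a_1 = (-3, 1, 3, 0); ‖a_1‖ = 4.3589, so e_1 = (-0.6882, 0.2294, 0.6882, 0.0000).
e_1·a_2 = (-0.6882)·(-2) + 0.2294·(-2) + 0.6882·3 + 0.0000·2 = 2.9824.
u_2 = a_2 − 2.9824·e_1 = (0.0526, -2.6842, 0.9474, 2.0000).
‖u_2‖ = 3.4793, so e_2 = (0.0151, -0.7715, 0.2723, 0.5748).

Q = [[-0.6882, 0.0151], [0.2294, -0.7715], [0.6882, 0.2723], [0.0000, 0.5748]], R = [[4.3589, 2.9824], [0.0000, 3.4793]]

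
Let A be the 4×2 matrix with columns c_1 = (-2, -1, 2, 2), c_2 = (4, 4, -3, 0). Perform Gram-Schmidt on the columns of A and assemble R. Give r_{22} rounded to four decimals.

r_{22} = 4.0096

c_1 = (-2, -1, 2, 2); ‖c_1‖ = 3.6056, so q_1 = (-0.5547, -0.2774, 0.5547, 0.5547).
q_1·c_2 = (-0.5547)·4 + (-0.2774)·4 + 0.5547·(-3) + 0.5547·0 = -4.9923.
u_2 = c_2 + 4.9923·q_1 = (1.2308, 2.6154, -0.2308, 2.7692).
r_{22} = ‖u_2‖ = 4.0096.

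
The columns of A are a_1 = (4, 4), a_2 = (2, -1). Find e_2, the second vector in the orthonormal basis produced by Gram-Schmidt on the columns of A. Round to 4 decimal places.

e_2 = (0.7071, -0.7071)

a_1 = (4, 4); ‖a_1‖ = 5.6569, so e_1 = (0.7071, 0.7071).
e_1·a_2 = 0.7071·2 + 0.7071·(-1) = 0.7071.
u_2 = a_2 − 0.7071·e_1 = (1.5000, -1.5000).
‖u_2‖ = 2.1213, so e_2 = (0.7071, -0.7071).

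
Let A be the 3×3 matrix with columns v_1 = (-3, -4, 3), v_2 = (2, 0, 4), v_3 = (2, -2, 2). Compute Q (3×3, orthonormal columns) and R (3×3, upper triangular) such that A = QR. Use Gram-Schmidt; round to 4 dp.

v_1 = (-3, -4, 3); ‖v_1‖ = 5.8310, so e_1 = (-0.5145, -0.6860, 0.5145).
e_1·v_2 = (-0.5145)·2 + (-0.6860)·0 + 0.5145·4 = 1.0290.
u_2 = v_2 − 1.0290·e_1 = (2.5294, 0.7059, 3.4706).
‖u_2‖ = 4.3521, so e_2 = (0.5812, 0.1622, 0.7974).
e_1·v_3 = (-0.5145)·2 + (-0.6860)·(-2) + 0.5145·2 = 1.3720; e_2·v_3 = 0.5812·2 + 0.1622·(-2) + 0.7974·2 = 2.4329.
u_3 = v_3 − 1.3720·e_1 − 2.4329·e_2 = (1.2919, -1.4534, -0.6460).
‖u_3‖ = 2.0491, so e_3 = (0.6305, -0.7093, -0.3152).

Q = [[-0.5145, 0.5812, 0.6305], [-0.6860, 0.1622, -0.7093], [0.5145, 0.7974, -0.3152]], R = [[5.8310, 1.0290, 1.3720], [0.0000, 4.3521, 2.4329], [0.0000, 0.0000, 2.0491]]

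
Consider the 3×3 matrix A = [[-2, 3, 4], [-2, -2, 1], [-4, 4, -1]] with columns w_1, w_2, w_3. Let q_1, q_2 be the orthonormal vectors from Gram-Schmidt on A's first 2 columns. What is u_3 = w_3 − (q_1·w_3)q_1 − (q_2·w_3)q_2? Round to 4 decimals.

w_1 = (-2, -2, -4); ‖w_1‖ = 4.8990, so q_1 = (-0.4082, -0.4082, -0.8165).
q_1·w_2 = (-0.4082)·3 + (-0.4082)·(-2) + (-0.8165)·4 = -3.6742.
u_2 = w_2 + 3.6742·q_1 = (1.5000, -3.5000, 1.0000).
‖u_2‖ = 3.9370, so q_2 = (0.3810, -0.8890, 0.2540).
q_1·w_3 = (-0.4082)·4 + (-0.4082)·1 + (-0.8165)·(-1) = -1.2247; q_2·w_3 = 0.3810·4 + (-0.8890)·1 + 0.2540·(-1) = 0.3810.
u_3 = w_3 + 1.2247·q_1 − 0.3810·q_2 = (3.3548, 0.8387, -2.0968).

u_3 = (3.3548, 0.8387, -2.0968)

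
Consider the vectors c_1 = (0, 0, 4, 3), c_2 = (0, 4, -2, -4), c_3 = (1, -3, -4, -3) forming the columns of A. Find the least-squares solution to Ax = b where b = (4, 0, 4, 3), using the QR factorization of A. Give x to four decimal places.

q_1 = c_1/‖c_1‖ = (0, 0, 4, 3)/5.0000 = (0.0000, 0.0000, 0.8000, 0.6000).
r_{12} = q_1·c_2 = -4.0000.
u_2 = c_2 + 4.0000·q_1 = (0.0000, 4.0000, 1.2000, -1.6000).
‖u_2‖ = 4.4721, so q_2 = (0.0000, 0.8944, 0.2683, -0.3578).
r_{13} = q_1·c_3 = -5.0000; r_{23} = q_2·c_3 = -2.6833.
u_3 = c_3 + 5.0000·q_1 + 2.6833·q_2 = (1.0000, -0.6000, 0.7200, -0.9600).
‖u_3‖ = 1.6733, so q_3 = (0.5976, -0.3586, 0.4303, -0.5737).
Qᵀb = (5.0000, 0.0000, 2.3905).
Back-substitute: x_3 = 2.3905/1.6733 = 1.4286.
x_2 = (0.0000 + 2.6833·1.4286)/4.4721 = 0.8571.
x_1 = (5.0000 + 4.0000·0.8571 + 5.0000·1.4286)/5.0000 = 3.1143.

x = (3.1143, 0.8571, 1.4286)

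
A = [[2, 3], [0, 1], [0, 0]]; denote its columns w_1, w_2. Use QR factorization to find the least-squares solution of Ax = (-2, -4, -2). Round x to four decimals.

w_1 = (2, 0, 0); ‖w_1‖ = 2.0000, so q_1 = (1.0000, 0.0000, 0.0000).
q_1·w_2 = 1.0000·3 + 0.0000·1 + 0.0000·0 = 3.0000.
u_2 = w_2 − 3.0000·q_1 = (0.0000, 1.0000, 0.0000).
‖u_2‖ = 1.0000, so q_2 = (0.0000, 1.0000, 0.0000).
Qᵀb = (-2.0000, -4.0000).
Back-substitute: x_2 = -4.0000/1.0000 = -4.0000.
x_1 = (-2.0000 − 3.0000·(-4.0000))/2.0000 = 5.0000.

x = (5.0000, -4.0000)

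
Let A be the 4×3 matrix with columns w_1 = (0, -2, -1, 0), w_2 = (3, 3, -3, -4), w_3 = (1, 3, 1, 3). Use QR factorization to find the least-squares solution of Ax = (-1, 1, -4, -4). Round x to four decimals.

e_1 = w_1/‖w_1‖ = (0, -2, -1, 0)/2.2361 = (0.0000, -0.8944, -0.4472, 0.0000).
r_{12} = e_1·w_2 = -1.3416.
u_2 = w_2 + 1.3416·e_1 = (3.0000, 1.8000, -3.6000, -4.0000).
‖u_2‖ = 6.4187, so e_2 = (0.4674, 0.2804, -0.5609, -0.6232).
r_{13} = e_1·w_3 = -3.1305; r_{23} = e_2·w_3 = -1.1217.
u_3 = w_3 + 3.1305·e_1 + 1.1217·e_2 = (1.5243, 0.5146, -1.0291, 2.3010).
‖u_3‖ = 2.9903, so e_3 = (0.5097, 0.1721, -0.3442, 0.7695).
Qᵀb = (0.8944, 4.5492, -2.0390).
Back-substitute: x_3 = -2.0390/2.9903 = -0.6819.
x_2 = (4.5492 + 1.1217·(-0.6819))/6.4187 = 0.5896.
x_1 = (0.8944 + 1.3416·0.5896 + 3.1305·(-0.6819))/2.2361 = -0.2009.

x = (-0.2009, 0.5896, -0.6819)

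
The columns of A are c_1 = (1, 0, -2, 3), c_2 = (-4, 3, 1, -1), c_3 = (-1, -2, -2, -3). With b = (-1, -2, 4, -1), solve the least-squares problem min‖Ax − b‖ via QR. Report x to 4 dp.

x = (-1.2502, -0.3217, -0.4346)

c_1 = (1, 0, -2, 3); ‖c_1‖ = 3.7417, so q_1 = (0.2673, 0.0000, -0.5345, 0.8018).
q_1·c_2 = 0.2673·(-4) + 0.0000·3 + (-0.5345)·1 + 0.8018·(-1) = -2.4054.
u_2 = c_2 + 2.4054·q_1 = (-3.3571, 3.0000, -0.2857, 0.9286).
‖u_2‖ = 4.6059, so q_2 = (-0.7289, 0.6513, -0.0620, 0.2016).
q_1·c_3 = 0.2673·(-1) + 0.0000·(-2) + (-0.5345)·(-2) + 0.8018·(-3) = -1.6036; q_2·c_3 = (-0.7289)·(-1) + 0.6513·(-2) + (-0.0620)·(-2) + 0.2016·(-3) = -1.0545.
u_3 = c_3 + 1.6036·q_1 + 1.0545·q_2 = (-1.3401, -1.3131, -2.9226, -1.5017).
‖u_3‖ = 3.7837, so q_3 = (-0.3542, -0.3470, -0.7724, -0.3969).
Qᵀb = (-3.2071, -1.0235, -1.6445).
Back-substitute: x_3 = -1.6445/3.7837 = -0.4346.
x_2 = (-1.0235 + 1.0545·(-0.4346))/4.6059 = -0.3217.
x_1 = (-3.2071 + 2.4054·(-0.3217) + 1.6036·(-0.4346))/3.7417 = -1.2502.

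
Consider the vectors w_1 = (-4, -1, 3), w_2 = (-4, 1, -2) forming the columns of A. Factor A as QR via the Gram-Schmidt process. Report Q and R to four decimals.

w_1 = (-4, -1, 3); ‖w_1‖ = 5.0990, so q_1 = (-0.7845, -0.1961, 0.5883).
q_1·w_2 = (-0.7845)·(-4) + (-0.1961)·1 + 0.5883·(-2) = 1.7650.
u_2 = w_2 − 1.7650·q_1 = (-2.6154, 1.3462, -3.0385).
‖u_2‖ = 4.2290, so q_2 = (-0.6184, 0.3183, -0.7185).

Q = [[-0.7845, -0.6184], [-0.1961, 0.3183], [0.5883, -0.7185]], R = [[5.0990, 1.7650], [0.0000, 4.2290]]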